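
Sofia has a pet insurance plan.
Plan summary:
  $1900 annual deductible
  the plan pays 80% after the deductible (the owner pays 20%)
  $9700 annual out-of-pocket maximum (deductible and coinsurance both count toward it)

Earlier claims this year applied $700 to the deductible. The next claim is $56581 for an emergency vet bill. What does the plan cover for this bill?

$47581

Remaining deductible: $1900 − $700 = $1200.
The remaining $55381 (= $56581 − $1200) moves to coinsurance.
Coinsurance: $55381 × 20% = $11076.20.
So the owner owes $1200 + $11076.20 = $12276.20 before any cap.
Adding $12276.20 to the $700 already spent would give $12976.20, which exceeds the $9700 cap; the owner pays just $9700 − $700 = $9000.
Insurer pays the balance: $56581 − $9000 = $47581.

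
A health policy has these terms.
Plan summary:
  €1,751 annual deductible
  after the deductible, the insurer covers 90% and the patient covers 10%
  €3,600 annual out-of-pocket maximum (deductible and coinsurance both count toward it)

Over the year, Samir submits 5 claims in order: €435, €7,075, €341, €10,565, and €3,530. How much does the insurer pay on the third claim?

Claim 1 (€435): fully absorbed by the deductible. Patient pays €435; OOP now €435. Plan pays €435 − €435 = €0.
Claim 2 (€7,075): €1,316 finishes the deductible; €5,759 goes to coinsurance; 10% of €5,759 = €575.90. Cost to patient: €1,891.90. OOP to date €2,326.90. Insurer: €7,075 − €1,891.90 = €5,183.10.
Claim 3 (€341): 10% coinsurance on €341 = €34.10. Cost to patient: €34.10. OOP to date €2,361. Insurer: €341 − €34.10 = €306.90.

€306.90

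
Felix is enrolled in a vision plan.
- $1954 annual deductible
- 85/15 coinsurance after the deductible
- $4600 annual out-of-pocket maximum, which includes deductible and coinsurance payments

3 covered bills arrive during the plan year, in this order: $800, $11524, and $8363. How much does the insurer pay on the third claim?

$7272.50

Claim 1 — $800: all of it applies to the deductible. Cost to member: $800. OOP to date $800. Plan pays $800 − $800 = $0.
Claim 2 — $11524: $1154 finishes the deductible; $10370 goes to coinsurance; member's 15% is $1555.50. Member pays $2709.50; OOP now $3509.50. Plan pays $11524 − $2709.50 = $8814.50.
Claim 3 — $8363: deductible already satisfied, so member's share is 15% × $8363 = $1254.45. Adding that to $3509.50 gives $4763.95, past the $4600 cap; member pays only $4600 − $3509.50 = $1090.50. Plan pays $8363 − $1090.50 = $7272.50.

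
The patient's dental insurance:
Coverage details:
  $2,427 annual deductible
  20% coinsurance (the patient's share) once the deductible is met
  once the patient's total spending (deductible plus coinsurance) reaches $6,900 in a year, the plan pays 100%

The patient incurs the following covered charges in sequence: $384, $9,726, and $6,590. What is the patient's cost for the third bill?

Bill 1, $384: entire amount goes to the deductible. Patient owes $384 (running OOP $384).
Bill 2, $9,726: $2,043 finishes the deductible; $7,683 goes to coinsurance; 20% of $7,683 = $1,536.60. Patient owes $3,579.60 (running OOP $3,963.60).
Bill 3, $6,590: 20% coinsurance on $6,590 = $1,318. Patient owes $1,318 (running OOP $5,281.60).

$1,318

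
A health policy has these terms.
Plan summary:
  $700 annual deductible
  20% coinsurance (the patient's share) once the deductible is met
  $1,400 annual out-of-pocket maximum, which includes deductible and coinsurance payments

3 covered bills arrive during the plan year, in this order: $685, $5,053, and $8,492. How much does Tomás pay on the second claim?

$715

#1 ($685): fully absorbed by the deductible. Patient owes $685 (running OOP $685).
#2 ($5,053): $15 to deductible, leaving $5,038; 20% of $5,038 = $1,007.60. Deductible plus coinsurance: $15 + $1,007.60 = $1,022.60. OOP would hit $1,707.60 > $1,400, so the cap limits the patient to $1,400 − $685 = $715.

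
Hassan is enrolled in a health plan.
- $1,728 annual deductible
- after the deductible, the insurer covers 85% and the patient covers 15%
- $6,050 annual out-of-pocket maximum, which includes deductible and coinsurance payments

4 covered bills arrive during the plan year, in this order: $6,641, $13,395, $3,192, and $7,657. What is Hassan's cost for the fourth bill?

Bill 1, $6,641: $1,728 to deductible, leaving $4,913; 15% of $4,913 = $736.95. Patient pays $2,464.95; OOP now $2,464.95.
Bill 2, $13,395: 15% coinsurance on $13,395 = $2,009.25. Patient pays $2,009.25; OOP now $4,474.20.
Bill 3, $3,192: deductible met; 15% of $3,192 = $478.80. Cost to patient: $478.80. OOP to date $4,953.
Bill 4, $7,657: 15% coinsurance on $7,657 = $1,148.55. OOP would hit $6,101.55 > $6,050, so the cap limits the patient to $6,050 − $4,953 = $1,097.

$1,097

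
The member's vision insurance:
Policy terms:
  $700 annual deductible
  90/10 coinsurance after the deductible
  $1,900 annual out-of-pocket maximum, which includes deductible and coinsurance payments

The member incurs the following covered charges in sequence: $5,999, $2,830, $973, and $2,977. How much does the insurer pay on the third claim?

Bill 1, $5,999: $700 to deductible, leaving $5,299; member's 10% is $529.90. Cost to member: $1,229.90. OOP to date $1,229.90. Insurer: $5,999 − $1,229.90 = $4,769.10.
Bill 2, $2,830: deductible met; 10% of $2,830 = $283. Member owes $283 (running OOP $1,512.90). Plan pays $2,830 − $283 = $2,547.
Bill 3, $973: 10% coinsurance on $973 = $97.30. Member owes $97.30 (running OOP $1,610.20). Plan pays $973 − $97.30 = $875.70.

$875.70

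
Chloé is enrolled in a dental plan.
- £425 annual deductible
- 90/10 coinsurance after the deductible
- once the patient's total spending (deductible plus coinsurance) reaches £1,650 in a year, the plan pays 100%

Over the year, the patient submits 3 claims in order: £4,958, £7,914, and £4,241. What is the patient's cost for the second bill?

Claim 1 (£4,958): £425 to deductible, leaving £4,533; 10% of £4,533 = £453.30. Patient owes £878.30 (running OOP £878.30).
Claim 2 (£7,914): 10% coinsurance on £7,914 = £791.40. Adding that to £878.30 gives £1,669.70, past the £1,650 cap; patient pays only £1,650 − £878.30 = £771.70.

£771.70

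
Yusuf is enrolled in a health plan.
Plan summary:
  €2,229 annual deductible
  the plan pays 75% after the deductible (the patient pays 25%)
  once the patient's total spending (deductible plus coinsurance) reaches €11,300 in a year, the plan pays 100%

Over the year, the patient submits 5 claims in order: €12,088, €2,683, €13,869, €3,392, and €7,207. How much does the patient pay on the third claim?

Bill 1, €12,088: €2,229 finishes the deductible; €9,859 goes to coinsurance; 25% of €9,859 = €2,464.75. Patient owes €4,693.75 (running OOP €4,693.75).
Bill 2, €2,683: 25% coinsurance on €2,683 = €670.75. Patient pays €670.75; OOP now €5,364.50.
Bill 3, €13,869: deductible already satisfied, so patient's share is 25% × €13,869 = €3,467.25. Patient pays €3,467.25; OOP now €8,831.75.

€3,467.25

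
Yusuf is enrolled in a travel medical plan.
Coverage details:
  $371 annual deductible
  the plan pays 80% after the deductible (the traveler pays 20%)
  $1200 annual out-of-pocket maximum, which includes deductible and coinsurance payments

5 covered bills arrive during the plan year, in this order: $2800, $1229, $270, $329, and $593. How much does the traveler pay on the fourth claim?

$43.40

#1 ($2800): deductible takes $371, $2429 remains; 20% of $2429 = $485.80. Cost to traveler: $856.80. OOP to date $856.80.
#2 ($1229): deductible met; 20% of $1229 = $245.80. Traveler pays $245.80; OOP now $1102.60.
#3 ($270): deductible already satisfied, so traveler's share is 20% × $270 = $54. Traveler owes $54 (running OOP $1156.60).
#4 ($329): deductible met; 20% of $329 = $65.80. Adding that to $1156.60 gives $1222.40, past the $1200 cap; traveler pays only $1200 − $1156.60 = $43.40.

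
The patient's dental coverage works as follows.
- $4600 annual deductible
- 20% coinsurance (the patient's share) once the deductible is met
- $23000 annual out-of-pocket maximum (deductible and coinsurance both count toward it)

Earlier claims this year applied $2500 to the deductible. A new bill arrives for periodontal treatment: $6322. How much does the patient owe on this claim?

$2944.40

Remaining deductible: $4600 − $2500 = $2100.
After the $2100 deductible portion, $6322 − $2100 = $4222 is subject to coinsurance.
Patient's 20% share of $4222 is $844.40.
That puts the patient's cost at $2100 + $844.40 = $2944.40 before any cap.
Cumulative spending $2500 + $2944.40 = $5444.40 stays under the $23000 maximum.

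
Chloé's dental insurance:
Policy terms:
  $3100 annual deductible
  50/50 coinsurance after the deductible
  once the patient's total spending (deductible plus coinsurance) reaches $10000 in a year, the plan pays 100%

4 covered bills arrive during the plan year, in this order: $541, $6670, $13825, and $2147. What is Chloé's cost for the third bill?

$4844.50

Claim 1 — $541: fully absorbed by the deductible. Patient owes $541 (running OOP $541).
Claim 2 — $6670: $2559 to deductible, leaving $4111; coinsurance $4111 × 50% = $2055.50. Patient pays $4614.50; OOP now $5155.50.
Claim 3 — $13825: 50% coinsurance on $13825 = $6912.50. OOP would hit $12068 > $10000, so the cap limits the patient to $10000 − $5155.50 = $4844.50.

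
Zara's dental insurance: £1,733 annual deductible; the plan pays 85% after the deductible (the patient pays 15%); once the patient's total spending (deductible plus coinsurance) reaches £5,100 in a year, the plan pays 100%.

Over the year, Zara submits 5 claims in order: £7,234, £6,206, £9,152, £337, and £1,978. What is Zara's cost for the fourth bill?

£50.55

Claim 1 (£7,234): £1,733 finishes the deductible; £5,501 goes to coinsurance; patient's 15% is £825.15. Cost to patient: £2,558.15. OOP to date £2,558.15.
Claim 2 (£6,206): 15% coinsurance on £6,206 = £930.90. Patient pays £930.90; OOP now £3,489.05.
Claim 3 (£9,152): 15% coinsurance on £9,152 = £1,372.80. Patient pays £1,372.80; OOP now £4,861.85.
Claim 4 (£337): deductible met; 15% of £337 = £50.55. Patient owes £50.55 (running OOP £4,912.40).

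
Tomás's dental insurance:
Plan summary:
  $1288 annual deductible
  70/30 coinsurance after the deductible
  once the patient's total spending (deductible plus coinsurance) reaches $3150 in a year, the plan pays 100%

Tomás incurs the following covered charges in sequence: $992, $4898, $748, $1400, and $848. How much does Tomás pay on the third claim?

#1 ($992): fully absorbed by the deductible. Patient owes $992 (running OOP $992).
#2 ($4898): deductible takes $296, $4602 remains; coinsurance $4602 × 30% = $1380.60. Patient owes $1676.60 (running OOP $2668.60).
#3 ($748): deductible met; 30% of $748 = $224.40. Patient owes $224.40 (running OOP $2893).

$224.40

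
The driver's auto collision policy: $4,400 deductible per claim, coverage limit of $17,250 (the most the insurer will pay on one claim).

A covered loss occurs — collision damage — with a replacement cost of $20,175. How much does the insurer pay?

Less the $4,400 deductible: $20,175 − $4,400 = $15,775.
$15,775 ≤ $17,250, so the limit doesn't bind; insurer pays $15,775.

$15,775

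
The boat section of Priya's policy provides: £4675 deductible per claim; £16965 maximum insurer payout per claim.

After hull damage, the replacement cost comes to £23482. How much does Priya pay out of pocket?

Subtract the deductible: £23482 − £4675 = £18807.
£18807 exceeds the £16965 limit, so the insurer pays the limit: £16965.
Out of pocket: £23482 − £16965 = £6517.

£6517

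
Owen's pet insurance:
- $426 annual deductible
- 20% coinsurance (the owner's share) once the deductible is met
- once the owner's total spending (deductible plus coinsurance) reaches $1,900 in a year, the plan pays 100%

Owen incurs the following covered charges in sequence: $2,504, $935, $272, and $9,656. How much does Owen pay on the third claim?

#1 ($2,504): $426 finishes the deductible; $2,078 goes to coinsurance; 20% of $2,078 = $415.60. Owner pays $841.60; OOP now $841.60.
#2 ($935): 20% coinsurance on $935 = $187. Owner owes $187 (running OOP $1,028.60).
#3 ($272): 20% coinsurance on $272 = $54.40. Owner pays $54.40; OOP now $1,083.

$54.40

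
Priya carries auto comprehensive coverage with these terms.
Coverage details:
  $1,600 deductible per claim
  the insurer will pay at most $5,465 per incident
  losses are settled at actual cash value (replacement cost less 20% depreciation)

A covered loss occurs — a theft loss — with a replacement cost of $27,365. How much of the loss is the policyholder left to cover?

$21,900

Actual cash value after 20% depreciation: $27,365 × 80% = $21,892.
Less the $1,600 deductible: $21,892 − $1,600 = $20,292.
$20,292 exceeds the $5,465 limit, so the insurer pays the limit: $5,465.
Out of pocket: $27,365 − $5,465 = $21,900.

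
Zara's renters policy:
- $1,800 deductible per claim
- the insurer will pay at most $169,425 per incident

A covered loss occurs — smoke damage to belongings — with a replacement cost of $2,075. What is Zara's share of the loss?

$1,800

Less the $1,800 deductible: $2,075 − $1,800 = $275.
$275 ≤ $169,425, so the limit doesn't bind; insurer pays $275.
The tenant bears the rest of the original loss: $2,075 − $275 = $1,800.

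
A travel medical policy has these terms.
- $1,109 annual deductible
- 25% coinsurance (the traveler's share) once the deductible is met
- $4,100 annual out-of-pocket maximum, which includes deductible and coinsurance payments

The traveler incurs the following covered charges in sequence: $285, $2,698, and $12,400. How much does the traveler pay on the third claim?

Bill 1, $285: fully absorbed by the deductible. Traveler pays $285; OOP now $285.
Bill 2, $2,698: deductible takes $824, $1,874 remains; coinsurance $1,874 × 25% = $468.50. Cost to traveler: $1,292.50. OOP to date $1,577.50.
Bill 3, $12,400: deductible met; 25% of $12,400 = $3,100. That would push OOP to $4,677.50, over the $4,100 cap, so traveler pays $4,100 − $1,577.50 = $2,522.50.

$2,522.50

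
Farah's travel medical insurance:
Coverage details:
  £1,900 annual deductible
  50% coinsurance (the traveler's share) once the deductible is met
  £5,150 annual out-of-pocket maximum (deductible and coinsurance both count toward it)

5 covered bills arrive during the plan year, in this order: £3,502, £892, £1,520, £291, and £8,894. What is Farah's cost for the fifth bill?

Bill 1, £3,502: £1,900 finishes the deductible; £1,602 goes to coinsurance; 50% of £1,602 = £801. Traveler pays £2,701; OOP now £2,701.
Bill 2, £892: deductible already satisfied, so traveler's share is 50% × £892 = £446. Cost to traveler: £446. OOP to date £3,147.
Bill 3, £1,520: deductible met; 50% of £1,520 = £760. Traveler owes £760 (running OOP £3,907).
Bill 4, £291: deductible met; 50% of £291 = £145.50. Traveler owes £145.50 (running OOP £4,052.50).
Bill 5, £8,894: deductible already satisfied, so traveler's share is 50% × £8,894 = £4,447. OOP would hit £8,499.50 > £5,150, so the cap limits the traveler to £5,150 − £4,052.50 = £1,097.50.

£1,097.50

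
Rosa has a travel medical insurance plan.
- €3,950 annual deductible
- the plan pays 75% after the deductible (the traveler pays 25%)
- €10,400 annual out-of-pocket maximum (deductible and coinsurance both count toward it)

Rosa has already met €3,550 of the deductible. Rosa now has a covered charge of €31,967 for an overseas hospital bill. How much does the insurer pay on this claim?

€25,117

Deductible still to meet: €3,950 − €3,550 = €400.
After the €400 deductible portion, €31,967 − €400 = €31,567 is subject to coinsurance.
Traveler's 25% share of €31,567 is €7,891.75.
So the traveler owes €400 + €7,891.75 = €8,291.75 before any cap.
Adding €8,291.75 to the €3,550 already spent would give €11,841.75, which exceeds the €10,400 cap; the traveler pays just €10,400 − €3,550 = €6,850.
Insurer pays the balance: €31,967 − €6,850 = €25,117.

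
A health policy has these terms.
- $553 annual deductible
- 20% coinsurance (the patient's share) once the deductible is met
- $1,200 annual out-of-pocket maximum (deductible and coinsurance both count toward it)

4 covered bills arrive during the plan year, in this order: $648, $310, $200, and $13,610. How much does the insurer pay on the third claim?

$160

Claim 1 — $648: $553 finishes the deductible; $95 goes to coinsurance; coinsurance $95 × 20% = $19. Cost to patient: $572. OOP to date $572. Plan pays $648 − $572 = $76.
Claim 2 — $310: deductible met; 20% of $310 = $62. Cost to patient: $62. OOP to date $634. Plan pays $310 − $62 = $248.
Claim 3 — $200: deductible met; 20% of $200 = $40. Patient pays $40; OOP now $674. Insurer: $200 − $40 = $160.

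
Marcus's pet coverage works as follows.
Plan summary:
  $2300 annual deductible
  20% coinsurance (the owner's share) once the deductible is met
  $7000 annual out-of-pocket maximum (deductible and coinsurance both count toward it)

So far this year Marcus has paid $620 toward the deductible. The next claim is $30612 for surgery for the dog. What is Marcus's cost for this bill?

Deductible still to meet: $2300 − $620 = $1680.
After the $1680 deductible portion, $30612 − $1680 = $28932 is subject to coinsurance.
Coinsurance: $28932 × 20% = $5786.40.
That puts the owner's cost at $1680 + $5786.40 = $7466.40 before any cap.
Year-to-date out-of-pocket would reach $620 + $7466.40 = $8086.40, above the $7000 maximum, so the owner pays only $7000 − $620 = $6380.

$6380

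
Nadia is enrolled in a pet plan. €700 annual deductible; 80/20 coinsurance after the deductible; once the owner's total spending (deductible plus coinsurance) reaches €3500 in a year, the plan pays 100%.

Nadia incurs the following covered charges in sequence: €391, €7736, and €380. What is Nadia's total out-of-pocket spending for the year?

#1 (€391): all of it applies to the deductible. Cost to owner: €391. OOP to date €391.
#2 (€7736): €309 to deductible, leaving €7427; coinsurance €7427 × 20% = €1485.40. Cost to owner: €1794.40. OOP to date €2185.40.
#3 (€380): deductible met; 20% of €380 = €76. Cost to owner: €76. OOP to date €2261.40.
Summing the owner's payments: €391 + €1794.40 + €76 = €2261.40.

€2261.40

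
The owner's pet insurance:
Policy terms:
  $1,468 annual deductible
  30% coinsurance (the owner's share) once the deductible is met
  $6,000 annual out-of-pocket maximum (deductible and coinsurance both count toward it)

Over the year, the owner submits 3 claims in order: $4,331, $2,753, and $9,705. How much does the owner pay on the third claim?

Claim 1 — $4,331: $1,468 finishes the deductible; $2,863 goes to coinsurance; coinsurance $2,863 × 30% = $858.90. Owner owes $2,326.90 (running OOP $2,326.90).
Claim 2 — $2,753: deductible already satisfied, so owner's share is 30% × $2,753 = $825.90. Owner owes $825.90 (running OOP $3,152.80).
Claim 3 — $9,705: deductible met; 30% of $9,705 = $2,911.50. OOP would hit $6,064.30 > $6,000, so the cap limits the owner to $6,000 − $3,152.80 = $2,847.20.

$2,847.20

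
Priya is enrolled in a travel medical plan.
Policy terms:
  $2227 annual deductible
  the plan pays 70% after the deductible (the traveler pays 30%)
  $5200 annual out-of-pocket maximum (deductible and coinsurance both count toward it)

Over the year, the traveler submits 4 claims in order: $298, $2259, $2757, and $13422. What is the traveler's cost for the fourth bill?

$2046.90

Bill 1, $298: fully absorbed by the deductible. Traveler owes $298 (running OOP $298).
Bill 2, $2259: $1929 to deductible, leaving $330; traveler's 30% is $99. Traveler pays $2028; OOP now $2326.
Bill 3, $2757: 30% coinsurance on $2757 = $827.10. Cost to traveler: $827.10. OOP to date $3153.10.
Bill 4, $13422: deductible already satisfied, so traveler's share is 30% × $13422 = $4026.60. That would push OOP to $7179.70, over the $5200 cap, so traveler pays $5200 − $3153.10 = $2046.90.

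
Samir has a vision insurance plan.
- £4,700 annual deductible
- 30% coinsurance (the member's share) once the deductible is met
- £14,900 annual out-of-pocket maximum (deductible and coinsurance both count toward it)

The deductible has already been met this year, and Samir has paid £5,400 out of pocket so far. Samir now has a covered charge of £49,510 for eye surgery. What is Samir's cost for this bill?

The deductible is already satisfied, so the full bill goes to coinsurance.
30% of £49,510 = £14,853 falls to the member.
Year-to-date out-of-pocket would reach £5,400 + £14,853 = £20,253, above the £14,900 maximum, so the member pays only £14,900 − £5,400 = £9,500.

£9,500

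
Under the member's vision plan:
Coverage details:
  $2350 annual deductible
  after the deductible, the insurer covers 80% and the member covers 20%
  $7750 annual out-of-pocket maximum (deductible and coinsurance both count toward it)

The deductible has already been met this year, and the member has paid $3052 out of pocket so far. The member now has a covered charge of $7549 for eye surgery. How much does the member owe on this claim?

With the deductible met, the entire $7549 is subject to coinsurance.
Coinsurance: $7549 × 20% = $1509.80.
Cumulative spending $3052 + $1509.80 = $4561.80 stays under the $7750 maximum.

$1509.80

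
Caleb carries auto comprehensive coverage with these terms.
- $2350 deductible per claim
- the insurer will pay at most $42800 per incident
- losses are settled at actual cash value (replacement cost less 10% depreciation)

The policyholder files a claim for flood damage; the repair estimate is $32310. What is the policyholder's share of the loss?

$5581

Actual cash value after 10% depreciation: $32310 × 90% = $29079.
After the deductible, $29079 − $2350 = $26729 remains.
$26729 is within the $42800 limit, so the insurer pays $26729.
The policyholder bears the rest of the original loss: $32310 − $26729 = $5581.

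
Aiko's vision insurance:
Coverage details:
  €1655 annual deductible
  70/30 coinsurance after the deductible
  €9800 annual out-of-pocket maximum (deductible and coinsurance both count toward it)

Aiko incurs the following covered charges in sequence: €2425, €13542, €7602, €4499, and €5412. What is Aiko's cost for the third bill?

#1 (€2425): €1655 finishes the deductible; €770 goes to coinsurance; member's 30% is €231. Cost to member: €1886. OOP to date €1886.
#2 (€13542): deductible already satisfied, so member's share is 30% × €13542 = €4062.60. Cost to member: €4062.60. OOP to date €5948.60.
#3 (€7602): deductible met; 30% of €7602 = €2280.60. Cost to member: €2280.60. OOP to date €8229.20.

€2280.60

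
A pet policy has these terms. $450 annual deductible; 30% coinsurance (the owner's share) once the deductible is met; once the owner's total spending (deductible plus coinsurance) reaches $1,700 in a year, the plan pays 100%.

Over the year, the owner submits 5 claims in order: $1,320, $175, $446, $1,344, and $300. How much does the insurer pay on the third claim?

Claim 1 ($1,320): $450 finishes the deductible; $870 goes to coinsurance; 30% of $870 = $261. Owner owes $711 (running OOP $711). Insurer: $1,320 − $711 = $609.
Claim 2 ($175): 30% coinsurance on $175 = $52.50. Owner owes $52.50 (running OOP $763.50). Plan pays $175 − $52.50 = $122.50.
Claim 3 ($446): deductible met; 30% of $446 = $133.80. Owner pays $133.80; OOP now $897.30. Insurer: $446 − $133.80 = $312.20.

$312.20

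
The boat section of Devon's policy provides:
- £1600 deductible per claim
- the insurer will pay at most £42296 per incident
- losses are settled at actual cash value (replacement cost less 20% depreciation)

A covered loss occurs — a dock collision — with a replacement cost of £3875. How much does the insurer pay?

At 20% depreciation, ACV = £3875 − £775 = £3100.
After the deductible, £3100 − £1600 = £1500 remains.
£1500 ≤ £42296, so the limit doesn't bind; insurer pays £1500.

£1500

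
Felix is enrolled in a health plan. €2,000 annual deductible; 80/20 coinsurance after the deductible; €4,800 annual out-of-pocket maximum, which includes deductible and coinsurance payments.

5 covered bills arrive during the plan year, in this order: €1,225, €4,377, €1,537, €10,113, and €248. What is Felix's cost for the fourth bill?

Claim 1 (€1,225): fully absorbed by the deductible. Patient pays €1,225; OOP now €1,225.
Claim 2 (€4,377): €775 to deductible, leaving €3,602; patient's 20% is €720.40. Patient pays €1,495.40; OOP now €2,720.40.
Claim 3 (€1,537): deductible already satisfied, so patient's share is 20% × €1,537 = €307.40. Patient pays €307.40; OOP now €3,027.80.
Claim 4 (€10,113): deductible met; 20% of €10,113 = €2,022.60. Adding that to €3,027.80 gives €5,050.40, past the €4,800 cap; patient pays only €4,800 − €3,027.80 = €1,772.20.

€1,772.20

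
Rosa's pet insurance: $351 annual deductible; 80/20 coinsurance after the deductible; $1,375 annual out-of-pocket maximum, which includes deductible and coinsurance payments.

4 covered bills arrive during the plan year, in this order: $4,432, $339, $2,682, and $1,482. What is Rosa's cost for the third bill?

$140

Claim 1 — $4,432: deductible takes $351, $4,081 remains; 20% of $4,081 = $816.20. Owner pays $1,167.20; OOP now $1,167.20.
Claim 2 — $339: 20% coinsurance on $339 = $67.80. Owner pays $67.80; OOP now $1,235.
Claim 3 — $2,682: deductible met; 20% of $2,682 = $536.40. OOP would hit $1,771.40 > $1,375, so the cap limits the owner to $1,375 − $1,235 = $140.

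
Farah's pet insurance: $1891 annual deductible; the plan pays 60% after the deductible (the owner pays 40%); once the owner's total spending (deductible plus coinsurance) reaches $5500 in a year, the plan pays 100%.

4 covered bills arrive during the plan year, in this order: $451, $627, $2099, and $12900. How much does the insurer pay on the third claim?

$771.60

Claim 1 ($451): entire amount goes to the deductible. Owner pays $451; OOP now $451. Plan pays $451 − $451 = $0.
Claim 2 ($627): entire amount goes to the deductible. Owner owes $627 (running OOP $1078). Plan pays $627 − $627 = $0.
Claim 3 ($2099): $813 finishes the deductible; $1286 goes to coinsurance; owner's 40% is $514.40. Owner owes $1327.40 (running OOP $2405.40). Insurer: $2099 − $1327.40 = $771.60.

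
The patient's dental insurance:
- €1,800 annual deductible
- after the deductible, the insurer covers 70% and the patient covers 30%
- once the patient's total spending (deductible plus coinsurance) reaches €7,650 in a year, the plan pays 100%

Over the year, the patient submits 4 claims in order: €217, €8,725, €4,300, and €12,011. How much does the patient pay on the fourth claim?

Bill 1, €217: fully absorbed by the deductible. Patient pays €217; OOP now €217.
Bill 2, €8,725: €1,583 to deductible, leaving €7,142; patient's 30% is €2,142.60. Patient owes €3,725.60 (running OOP €3,942.60).
Bill 3, €4,300: 30% coinsurance on €4,300 = €1,290. Patient owes €1,290 (running OOP €5,232.60).
Bill 4, €12,011: deductible met; 30% of €12,011 = €3,603.30. That would push OOP to €8,835.90, over the €7,650 cap, so patient pays €7,650 − €5,232.60 = €2,417.40.

€2,417.40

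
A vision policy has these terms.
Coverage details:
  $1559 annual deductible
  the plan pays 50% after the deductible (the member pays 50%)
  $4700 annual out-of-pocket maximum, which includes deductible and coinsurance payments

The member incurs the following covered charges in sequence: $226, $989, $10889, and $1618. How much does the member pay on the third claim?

Bill 1, $226: entire amount goes to the deductible. Cost to member: $226. OOP to date $226.
Bill 2, $989: all of it applies to the deductible. Cost to member: $989. OOP to date $1215.
Bill 3, $10889: $344 to deductible, leaving $10545; member's 50% is $5272.50. Deductible plus coinsurance: $344 + $5272.50 = $5616.50. That would push OOP to $6831.50, over the $4700 cap, so member pays $4700 − $1215 = $3485.

$3485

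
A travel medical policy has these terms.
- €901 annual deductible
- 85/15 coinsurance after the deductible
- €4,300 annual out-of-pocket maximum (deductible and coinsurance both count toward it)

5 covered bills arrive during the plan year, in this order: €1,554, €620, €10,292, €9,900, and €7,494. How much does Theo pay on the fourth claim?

Claim 1 (€1,554): deductible takes €901, €653 remains; traveler's 15% is €97.95. Traveler pays €998.95; OOP now €998.95.
Claim 2 (€620): 15% coinsurance on €620 = €93. Cost to traveler: €93. OOP to date €1,091.95.
Claim 3 (€10,292): deductible already satisfied, so traveler's share is 15% × €10,292 = €1,543.80. Traveler owes €1,543.80 (running OOP €2,635.75).
Claim 4 (€9,900): deductible already satisfied, so traveler's share is 15% × €9,900 = €1,485. Cost to traveler: €1,485. OOP to date €4,120.75.

€1,485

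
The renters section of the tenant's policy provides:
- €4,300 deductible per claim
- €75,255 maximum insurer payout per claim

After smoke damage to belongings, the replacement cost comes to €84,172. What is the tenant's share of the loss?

Less the €4,300 deductible: €84,172 − €4,300 = €79,872.
Since €79,872 > €75,255, the payout is capped at €75,255.
Out of pocket: €84,172 − €75,255 = €8,917.

€8,917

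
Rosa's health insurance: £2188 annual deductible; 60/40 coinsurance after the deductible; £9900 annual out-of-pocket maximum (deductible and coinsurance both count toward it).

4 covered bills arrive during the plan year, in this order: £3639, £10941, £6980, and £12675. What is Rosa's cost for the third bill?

£2755.20

Claim 1 — £3639: deductible takes £2188, £1451 remains; coinsurance £1451 × 40% = £580.40. Patient pays £2768.40; OOP now £2768.40.
Claim 2 — £10941: deductible already satisfied, so patient's share is 40% × £10941 = £4376.40. Patient owes £4376.40 (running OOP £7144.80).
Claim 3 — £6980: deductible met; 40% of £6980 = £2792. That would push OOP to £9936.80, over the £9900 cap, so patient pays £9900 − £7144.80 = £2755.20.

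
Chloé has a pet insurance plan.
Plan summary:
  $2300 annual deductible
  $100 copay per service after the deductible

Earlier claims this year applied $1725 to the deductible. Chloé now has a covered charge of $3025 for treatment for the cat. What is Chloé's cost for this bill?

Deductible still to meet: $2300 − $1725 = $575.
That leaves $3025 − $575 = $2450 for the copay.
Copay on this service: $100.
That puts the owner's cost at $575 + $100 = $675.

$675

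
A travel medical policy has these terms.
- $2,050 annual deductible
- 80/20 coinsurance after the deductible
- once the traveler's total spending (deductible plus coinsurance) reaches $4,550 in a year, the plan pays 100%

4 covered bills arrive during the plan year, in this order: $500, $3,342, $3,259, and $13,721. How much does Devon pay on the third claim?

$651.80

Claim 1 — $500: fully absorbed by the deductible. Cost to traveler: $500. OOP to date $500.
Claim 2 — $3,342: deductible takes $1,550, $1,792 remains; traveler's 20% is $358.40. Cost to traveler: $1,908.40. OOP to date $2,408.40.
Claim 3 — $3,259: deductible met; 20% of $3,259 = $651.80. Traveler pays $651.80; OOP now $3,060.20.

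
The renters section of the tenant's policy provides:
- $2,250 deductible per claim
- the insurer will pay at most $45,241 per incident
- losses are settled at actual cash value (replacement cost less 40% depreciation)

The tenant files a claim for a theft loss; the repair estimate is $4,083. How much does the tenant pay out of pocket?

At 40% depreciation, ACV = $4,083 − $1,633.20 = $2,449.80.
After the deductible, $2,449.80 − $2,250 = $199.80 remains.
$199.80 is within the $45,241 limit, so the insurer pays $199.80.
Out of pocket: $4,083 − $199.80 = $3,883.20.

$3,883.20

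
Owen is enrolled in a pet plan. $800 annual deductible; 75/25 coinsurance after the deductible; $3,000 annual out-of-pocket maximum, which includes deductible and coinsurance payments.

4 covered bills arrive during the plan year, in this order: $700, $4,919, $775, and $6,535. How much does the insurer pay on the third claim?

Claim 1 ($700): all of it applies to the deductible. Cost to owner: $700. OOP to date $700. Plan pays $700 − $700 = $0.
Claim 2 ($4,919): deductible takes $100, $4,819 remains; 25% of $4,819 = $1,204.75. Owner pays $1,304.75; OOP now $2,004.75. Insurer: $4,919 − $1,304.75 = $3,614.25.
Claim 3 ($775): deductible met; 25% of $775 = $193.75. Owner owes $193.75 (running OOP $2,198.50). Insurer: $775 − $193.75 = $581.25.

$581.25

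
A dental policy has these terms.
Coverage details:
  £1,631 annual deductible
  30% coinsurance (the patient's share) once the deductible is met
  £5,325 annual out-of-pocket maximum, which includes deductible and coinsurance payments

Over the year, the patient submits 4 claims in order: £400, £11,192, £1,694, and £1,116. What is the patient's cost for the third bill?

Bill 1, £400: all of it applies to the deductible. Patient pays £400; OOP now £400.
Bill 2, £11,192: £1,231 to deductible, leaving £9,961; 30% of £9,961 = £2,988.30. Cost to patient: £4,219.30. OOP to date £4,619.30.
Bill 3, £1,694: deductible already satisfied, so patient's share is 30% × £1,694 = £508.20. Patient owes £508.20 (running OOP £5,127.50).

£508.20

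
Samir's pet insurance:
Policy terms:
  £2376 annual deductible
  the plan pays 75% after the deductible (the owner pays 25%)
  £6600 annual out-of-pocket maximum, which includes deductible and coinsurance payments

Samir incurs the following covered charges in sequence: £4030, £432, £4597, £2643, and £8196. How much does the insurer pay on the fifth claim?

Bill 1, £4030: £2376 finishes the deductible; £1654 goes to coinsurance; coinsurance £1654 × 25% = £413.50. Cost to owner: £2789.50. OOP to date £2789.50. Plan pays £4030 − £2789.50 = £1240.50.
Bill 2, £432: 25% coinsurance on £432 = £108. Owner pays £108; OOP now £2897.50. Insurer: £432 − £108 = £324.
Bill 3, £4597: deductible already satisfied, so owner's share is 25% × £4597 = £1149.25. Owner owes £1149.25 (running OOP £4046.75). Plan pays £4597 − £1149.25 = £3447.75.
Bill 4, £2643: 25% coinsurance on £2643 = £660.75. Owner pays £660.75; OOP now £4707.50. Plan pays £2643 − £660.75 = £1982.25.
Bill 5, £8196: 25% coinsurance on £8196 = £2049. That would push OOP to £6756.50, over the £6600 cap, so owner pays £6600 − £4707.50 = £1892.50. Plan pays £8196 − £1892.50 = £6303.50.

£6303.50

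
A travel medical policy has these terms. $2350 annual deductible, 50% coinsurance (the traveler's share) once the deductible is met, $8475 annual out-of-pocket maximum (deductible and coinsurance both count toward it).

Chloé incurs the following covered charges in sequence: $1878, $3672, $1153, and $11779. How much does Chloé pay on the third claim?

Claim 1 — $1878: entire amount goes to the deductible. Traveler owes $1878 (running OOP $1878).
Claim 2 — $3672: $472 finishes the deductible; $3200 goes to coinsurance; coinsurance $3200 × 50% = $1600. Cost to traveler: $2072. OOP to date $3950.
Claim 3 — $1153: deductible already satisfied, so traveler's share is 50% × $1153 = $576.50. Cost to traveler: $576.50. OOP to date $4526.50.

$576.50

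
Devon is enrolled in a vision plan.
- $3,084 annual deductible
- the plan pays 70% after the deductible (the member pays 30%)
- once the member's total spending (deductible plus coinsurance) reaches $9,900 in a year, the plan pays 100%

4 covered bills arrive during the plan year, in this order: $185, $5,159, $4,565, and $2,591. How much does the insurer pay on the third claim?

$3,195.50

#1 ($185): fully absorbed by the deductible. Member pays $185; OOP now $185. Insurer: $185 − $185 = $0.
#2 ($5,159): deductible takes $2,899, $2,260 remains; 30% of $2,260 = $678. Member owes $3,577 (running OOP $3,762). Insurer: $5,159 − $3,577 = $1,582.
#3 ($4,565): 30% coinsurance on $4,565 = $1,369.50. Member owes $1,369.50 (running OOP $5,131.50). Plan pays $4,565 − $1,369.50 = $3,195.50.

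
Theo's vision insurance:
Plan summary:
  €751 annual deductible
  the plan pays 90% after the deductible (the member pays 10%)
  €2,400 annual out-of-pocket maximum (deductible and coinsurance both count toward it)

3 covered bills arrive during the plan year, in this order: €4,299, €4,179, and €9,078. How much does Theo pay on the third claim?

Claim 1 (€4,299): €751 to deductible, leaving €3,548; coinsurance €3,548 × 10% = €354.80. Member pays €1,105.80; OOP now €1,105.80.
Claim 2 (€4,179): deductible met; 10% of €4,179 = €417.90. Member owes €417.90 (running OOP €1,523.70).
Claim 3 (€9,078): 10% coinsurance on €9,078 = €907.80. That would push OOP to €2,431.50, over the €2,400 cap, so member pays €2,400 − €1,523.70 = €876.30.

€876.30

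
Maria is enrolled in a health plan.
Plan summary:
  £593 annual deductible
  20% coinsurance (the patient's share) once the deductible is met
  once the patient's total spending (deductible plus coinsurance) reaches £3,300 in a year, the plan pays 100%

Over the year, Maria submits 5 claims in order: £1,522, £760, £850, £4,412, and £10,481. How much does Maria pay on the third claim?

£170

Bill 1, £1,522: £593 to deductible, leaving £929; coinsurance £929 × 20% = £185.80. Patient pays £778.80; OOP now £778.80.
Bill 2, £760: deductible met; 20% of £760 = £152. Patient pays £152; OOP now £930.80.
Bill 3, £850: deductible already satisfied, so patient's share is 20% × £850 = £170. Patient pays £170; OOP now £1,100.80.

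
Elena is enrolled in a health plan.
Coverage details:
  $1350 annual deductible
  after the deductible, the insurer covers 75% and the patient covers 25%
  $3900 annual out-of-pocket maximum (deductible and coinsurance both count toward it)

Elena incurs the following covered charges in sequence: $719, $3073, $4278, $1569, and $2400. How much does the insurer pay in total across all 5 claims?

Claim 1 — $719: all of it applies to the deductible. Patient pays $719; OOP now $719. Insurer: $719 − $719 = $0.
Claim 2 — $3073: $631 to deductible, leaving $2442; patient's 25% is $610.50. Patient owes $1241.50 (running OOP $1960.50). Plan pays $3073 − $1241.50 = $1831.50.
Claim 3 — $4278: 25% coinsurance on $4278 = $1069.50. Patient owes $1069.50 (running OOP $3030). Insurer: $4278 − $1069.50 = $3208.50.
Claim 4 — $1569: deductible met; 25% of $1569 = $392.25. Patient owes $392.25 (running OOP $3422.25). Insurer: $1569 − $392.25 = $1176.75.
Claim 5 — $2400: deductible already satisfied, so patient's share is 25% × $2400 = $600. Adding that to $3422.25 gives $4022.25, past the $3900 cap; patient pays only $3900 − $3422.25 = $477.75. Plan pays $2400 − $477.75 = $1922.25.
Insurer total = bills − patient's total = $12039 − $3900 = $8139.

$8139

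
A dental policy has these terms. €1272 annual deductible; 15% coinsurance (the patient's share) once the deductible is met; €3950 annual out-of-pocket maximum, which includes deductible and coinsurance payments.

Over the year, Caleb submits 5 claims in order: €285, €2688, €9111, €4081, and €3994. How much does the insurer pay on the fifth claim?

€3549.95

Claim 1 (€285): entire amount goes to the deductible. Cost to patient: €285. OOP to date €285. Insurer: €285 − €285 = €0.
Claim 2 (€2688): €987 to deductible, leaving €1701; coinsurance €1701 × 15% = €255.15. Patient owes €1242.15 (running OOP €1527.15). Plan pays €2688 − €1242.15 = €1445.85.
Claim 3 (€9111): deductible met; 15% of €9111 = €1366.65. Patient owes €1366.65 (running OOP €2893.80). Plan pays €9111 − €1366.65 = €7744.35.
Claim 4 (€4081): deductible met; 15% of €4081 = €612.15. Patient pays €612.15; OOP now €3505.95. Plan pays €4081 − €612.15 = €3468.85.
Claim 5 (€3994): deductible met; 15% of €3994 = €599.10. That would push OOP to €4105.05, over the €3950 cap, so patient pays €3950 − €3505.95 = €444.05. Plan pays €3994 − €444.05 = €3549.95.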